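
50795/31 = 1638 + 17/31 =1638.55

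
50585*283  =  14315555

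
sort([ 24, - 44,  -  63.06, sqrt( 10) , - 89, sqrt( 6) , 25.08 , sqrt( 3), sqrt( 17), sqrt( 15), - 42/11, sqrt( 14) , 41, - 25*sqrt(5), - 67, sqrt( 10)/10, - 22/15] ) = [ - 89, - 67, - 63.06, - 25*sqrt (5), - 44, -42/11, - 22/15,  sqrt( 10) /10,  sqrt ( 3),  sqrt( 6), sqrt( 10),sqrt(14),  sqrt( 15 ), sqrt(17), 24, 25.08,41 ] 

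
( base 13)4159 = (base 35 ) 7D1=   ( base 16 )2347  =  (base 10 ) 9031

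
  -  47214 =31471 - 78685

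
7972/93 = 7972/93= 85.72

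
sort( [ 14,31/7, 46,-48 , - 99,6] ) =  [ - 99, - 48,31/7 , 6, 14,  46 ]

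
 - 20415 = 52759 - 73174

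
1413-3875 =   -  2462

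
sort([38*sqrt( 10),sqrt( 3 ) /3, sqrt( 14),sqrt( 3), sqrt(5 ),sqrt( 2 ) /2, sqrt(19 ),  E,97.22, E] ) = [sqrt( 3) /3, sqrt( 2 )/2, sqrt( 3 ),sqrt ( 5), E, E, sqrt( 14 ), sqrt(19 ),97.22,38*sqrt( 10 )]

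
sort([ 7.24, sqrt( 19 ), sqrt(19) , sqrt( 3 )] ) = [ sqrt (3 ),sqrt(19 ), sqrt( 19 ), 7.24]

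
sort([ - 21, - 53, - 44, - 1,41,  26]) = [ - 53, - 44, - 21, - 1,26, 41] 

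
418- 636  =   - 218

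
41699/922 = 45 + 209/922 =45.23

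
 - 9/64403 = - 9/64403 =- 0.00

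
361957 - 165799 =196158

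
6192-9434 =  -3242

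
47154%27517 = 19637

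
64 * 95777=6129728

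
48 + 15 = 63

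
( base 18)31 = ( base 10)55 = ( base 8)67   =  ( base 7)106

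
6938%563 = 182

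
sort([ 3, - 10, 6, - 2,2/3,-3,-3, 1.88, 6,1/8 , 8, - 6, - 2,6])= [ -10, - 6, - 3, - 3,- 2, - 2,1/8,2/3, 1.88 , 3,6,6, 6,  8]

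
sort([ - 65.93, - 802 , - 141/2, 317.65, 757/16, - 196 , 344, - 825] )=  [ - 825, - 802, - 196,-141/2  , - 65.93,757/16,  317.65, 344 ]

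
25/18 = 25/18 = 1.39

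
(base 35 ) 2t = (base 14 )71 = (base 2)1100011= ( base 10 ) 99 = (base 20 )4J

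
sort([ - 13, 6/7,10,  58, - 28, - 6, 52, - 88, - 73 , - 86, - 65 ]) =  [ - 88,  -  86 ,-73,- 65, - 28, - 13, - 6,6/7  ,  10 , 52,58]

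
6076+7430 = 13506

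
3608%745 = 628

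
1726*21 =36246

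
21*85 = 1785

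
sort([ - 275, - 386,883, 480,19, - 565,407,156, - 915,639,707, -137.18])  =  [ - 915, - 565, - 386,  -  275, - 137.18,19,156 , 407,480, 639, 707,883]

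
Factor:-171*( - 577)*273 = 3^3*7^1 *13^1 * 19^1*577^1 = 26936091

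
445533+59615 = 505148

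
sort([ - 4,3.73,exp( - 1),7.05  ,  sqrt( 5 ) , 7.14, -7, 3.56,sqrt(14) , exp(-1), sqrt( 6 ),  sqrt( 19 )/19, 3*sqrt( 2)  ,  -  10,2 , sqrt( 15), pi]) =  [ - 10,  -  7,  -  4,sqrt( 19 )/19, exp(  -  1),exp( - 1),2 , sqrt( 5), sqrt(6 ), pi, 3.56 , 3.73,sqrt(14), sqrt( 15),3 * sqrt(2) , 7.05,7.14 ]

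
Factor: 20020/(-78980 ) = -91/359 = - 7^1  *  13^1*359^(-1)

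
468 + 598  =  1066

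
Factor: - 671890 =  - 2^1*5^1*67189^1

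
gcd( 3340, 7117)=1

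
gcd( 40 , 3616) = 8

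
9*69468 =625212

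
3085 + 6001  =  9086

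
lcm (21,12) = 84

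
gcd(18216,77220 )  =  396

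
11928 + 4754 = 16682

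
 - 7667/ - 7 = 1095 + 2/7 = 1095.29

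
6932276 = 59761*116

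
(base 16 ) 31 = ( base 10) 49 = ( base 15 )34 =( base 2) 110001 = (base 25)1o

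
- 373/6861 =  - 373/6861= - 0.05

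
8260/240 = 34 + 5/12 = 34.42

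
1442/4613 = 206/659 = 0.31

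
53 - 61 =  - 8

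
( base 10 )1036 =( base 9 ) 1371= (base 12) 724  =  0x40C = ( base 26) 1DM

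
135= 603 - 468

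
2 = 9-7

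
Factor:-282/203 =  - 2^1*3^1*7^( - 1)*29^( - 1)*47^1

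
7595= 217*35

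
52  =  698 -646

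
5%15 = 5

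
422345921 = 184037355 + 238308566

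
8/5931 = 8/5931 = 0.00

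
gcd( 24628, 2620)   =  524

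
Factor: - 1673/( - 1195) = 5^( - 1 )*7^1 = 7/5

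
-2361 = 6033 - 8394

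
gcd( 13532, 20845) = 1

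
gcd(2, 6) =2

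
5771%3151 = 2620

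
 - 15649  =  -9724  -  5925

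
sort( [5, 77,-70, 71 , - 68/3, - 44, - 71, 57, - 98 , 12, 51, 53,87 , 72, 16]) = [-98, - 71,-70, - 44,-68/3, 5,  12,16,51,53, 57,71  ,  72,77,  87 ] 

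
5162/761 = 6 + 596/761 = 6.78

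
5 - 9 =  - 4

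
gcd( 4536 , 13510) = 14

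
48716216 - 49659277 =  - 943061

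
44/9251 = 4/841 = 0.00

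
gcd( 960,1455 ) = 15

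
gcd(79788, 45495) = 3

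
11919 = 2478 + 9441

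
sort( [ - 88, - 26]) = [  -  88,-26 ] 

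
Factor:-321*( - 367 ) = 117807  =  3^1*107^1*367^1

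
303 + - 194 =109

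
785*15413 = 12099205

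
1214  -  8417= - 7203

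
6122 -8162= - 2040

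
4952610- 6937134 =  - 1984524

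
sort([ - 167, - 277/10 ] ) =[ - 167, - 277/10] 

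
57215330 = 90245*634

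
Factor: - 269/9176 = -2^( - 3 )*31^( - 1 )*37^(-1 )*269^1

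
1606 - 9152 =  - 7546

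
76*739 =56164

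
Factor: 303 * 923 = 279669 = 3^1 * 13^1 * 71^1*101^1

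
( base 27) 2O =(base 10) 78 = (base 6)210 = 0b1001110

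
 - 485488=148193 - 633681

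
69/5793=23/1931=0.01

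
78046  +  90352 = 168398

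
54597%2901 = 2379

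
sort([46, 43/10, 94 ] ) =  [ 43/10 , 46,94]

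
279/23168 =279/23168  =  0.01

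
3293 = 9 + 3284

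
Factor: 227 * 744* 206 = 2^4*3^1*31^1*103^1*227^1 = 34790928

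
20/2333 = 20/2333 = 0.01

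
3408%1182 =1044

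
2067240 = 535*3864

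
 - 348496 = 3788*( - 92)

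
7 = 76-69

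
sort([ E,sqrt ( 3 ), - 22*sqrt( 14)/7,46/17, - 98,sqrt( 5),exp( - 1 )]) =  [ - 98,  -  22*sqrt (14 ) /7,exp( -1 ),sqrt( 3),  sqrt( 5 ),46/17,E] 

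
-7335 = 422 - 7757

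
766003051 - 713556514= 52446537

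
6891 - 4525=2366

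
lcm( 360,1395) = 11160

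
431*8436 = 3635916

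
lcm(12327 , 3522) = 24654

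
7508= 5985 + 1523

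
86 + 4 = 90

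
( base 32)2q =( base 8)132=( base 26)3C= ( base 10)90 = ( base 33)2o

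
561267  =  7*80181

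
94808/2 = 47404 = 47404.00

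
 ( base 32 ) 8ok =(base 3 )110022121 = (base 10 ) 8980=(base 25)E95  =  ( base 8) 21424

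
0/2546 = 0= 0.00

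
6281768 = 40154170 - 33872402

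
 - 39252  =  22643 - 61895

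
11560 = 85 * 136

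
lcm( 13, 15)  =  195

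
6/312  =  1/52=0.02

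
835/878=835/878 = 0.95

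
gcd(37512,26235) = 9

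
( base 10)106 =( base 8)152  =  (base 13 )82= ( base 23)4E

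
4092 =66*62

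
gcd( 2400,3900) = 300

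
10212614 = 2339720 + 7872894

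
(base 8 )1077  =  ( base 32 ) hv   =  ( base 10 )575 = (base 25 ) N0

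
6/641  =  6/641 = 0.01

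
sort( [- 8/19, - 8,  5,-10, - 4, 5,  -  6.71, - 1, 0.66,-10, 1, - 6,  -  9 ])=[-10, - 10, - 9, - 8, -6.71, - 6, - 4, - 1, - 8/19,  0.66 , 1,5, 5 ] 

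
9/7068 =3/2356  =  0.00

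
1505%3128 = 1505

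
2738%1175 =388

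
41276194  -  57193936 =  - 15917742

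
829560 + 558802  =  1388362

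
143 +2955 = 3098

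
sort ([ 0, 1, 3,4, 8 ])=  [ 0, 1, 3, 4, 8]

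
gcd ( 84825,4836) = 39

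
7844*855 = 6706620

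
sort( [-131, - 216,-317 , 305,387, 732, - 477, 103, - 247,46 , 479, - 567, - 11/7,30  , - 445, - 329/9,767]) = [- 567 , - 477, - 445 , - 317, - 247, - 216, - 131,-329/9, - 11/7,30,46 , 103,305 , 387, 479, 732, 767]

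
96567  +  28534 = 125101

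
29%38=29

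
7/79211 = 7/79211 =0.00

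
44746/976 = 45+ 413/488=45.85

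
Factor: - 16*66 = - 2^5*3^1*11^1=- 1056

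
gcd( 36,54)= 18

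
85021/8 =85021/8 = 10627.62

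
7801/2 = 3900  +  1/2 = 3900.50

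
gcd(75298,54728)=2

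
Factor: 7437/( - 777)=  - 67/7 = -  7^( - 1)*67^1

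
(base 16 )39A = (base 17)334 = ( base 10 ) 922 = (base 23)1H2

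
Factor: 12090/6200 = 39/20 = 2^(-2)*3^1*5^( - 1)*13^1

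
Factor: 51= 3^1*17^1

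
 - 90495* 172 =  - 15565140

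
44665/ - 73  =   - 44665/73  =  - 611.85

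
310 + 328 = 638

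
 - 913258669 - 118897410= - 1032156079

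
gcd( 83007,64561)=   9223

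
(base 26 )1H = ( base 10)43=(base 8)53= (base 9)47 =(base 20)23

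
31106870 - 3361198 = 27745672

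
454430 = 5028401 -4573971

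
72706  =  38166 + 34540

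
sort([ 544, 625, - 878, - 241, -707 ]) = [-878, - 707,  -  241,544,625 ]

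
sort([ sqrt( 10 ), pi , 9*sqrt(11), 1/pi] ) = [ 1/pi, pi, sqrt ( 10), 9 * sqrt(11 ) ]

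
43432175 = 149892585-106460410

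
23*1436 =33028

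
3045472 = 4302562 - 1257090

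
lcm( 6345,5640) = 50760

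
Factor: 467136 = 2^6*3^2*811^1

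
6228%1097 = 743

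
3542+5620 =9162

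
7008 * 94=658752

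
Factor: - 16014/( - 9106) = 51/29 = 3^1*17^1*29^(-1)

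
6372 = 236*27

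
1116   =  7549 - 6433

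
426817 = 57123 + 369694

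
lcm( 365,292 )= 1460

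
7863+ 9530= 17393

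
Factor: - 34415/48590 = - 2^( - 1)*43^( - 1)*113^ (-1 )*6883^1 = - 6883/9718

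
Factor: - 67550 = - 2^1*5^2 * 7^1*193^1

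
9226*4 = 36904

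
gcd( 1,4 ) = 1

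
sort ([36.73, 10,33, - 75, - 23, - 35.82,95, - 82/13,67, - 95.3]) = [-95.3 , - 75, - 35.82, - 23,-82/13 , 10,  33,  36.73, 67,95]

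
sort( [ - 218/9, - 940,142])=[-940, - 218/9,142 ] 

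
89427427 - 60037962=29389465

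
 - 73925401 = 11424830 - 85350231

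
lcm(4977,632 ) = 39816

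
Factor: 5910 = 2^1 *3^1*5^1*197^1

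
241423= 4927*49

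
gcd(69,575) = 23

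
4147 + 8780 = 12927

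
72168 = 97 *744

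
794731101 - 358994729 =435736372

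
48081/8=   48081/8 = 6010.12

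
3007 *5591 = 16812137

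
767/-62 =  - 13 + 39/62 = - 12.37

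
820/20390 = 82/2039= 0.04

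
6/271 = 6/271=0.02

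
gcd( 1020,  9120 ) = 60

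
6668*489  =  3260652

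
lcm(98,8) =392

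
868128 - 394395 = 473733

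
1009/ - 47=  - 22 + 25/47 = -21.47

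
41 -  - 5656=5697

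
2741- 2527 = 214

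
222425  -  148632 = 73793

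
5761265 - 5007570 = 753695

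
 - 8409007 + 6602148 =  - 1806859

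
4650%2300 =50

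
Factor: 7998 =2^1*3^1*31^1*43^1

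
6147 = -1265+7412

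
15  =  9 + 6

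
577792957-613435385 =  - 35642428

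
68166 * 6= 408996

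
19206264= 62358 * 308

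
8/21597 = 8/21597 = 0.00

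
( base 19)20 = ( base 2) 100110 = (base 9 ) 42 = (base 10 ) 38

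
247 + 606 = 853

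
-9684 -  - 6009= - 3675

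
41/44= 41/44 = 0.93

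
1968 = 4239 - 2271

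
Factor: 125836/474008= 2^(-1)*163^1*307^( - 1 )=163/614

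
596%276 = 44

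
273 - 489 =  - 216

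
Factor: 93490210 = 2^1 * 5^1*11^1*541^1*1571^1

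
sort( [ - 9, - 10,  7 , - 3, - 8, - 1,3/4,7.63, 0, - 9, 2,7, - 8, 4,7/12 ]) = [ - 10, - 9, - 9, - 8, - 8 ,  -  3, - 1,  0,7/12, 3/4,2,4, 7,7,7.63] 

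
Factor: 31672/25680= 37/30 = 2^( - 1)*3^( - 1)*5^ ( - 1 )*37^1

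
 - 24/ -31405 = 24/31405  =  0.00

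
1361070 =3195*426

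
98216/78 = 49108/39 = 1259.18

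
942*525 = 494550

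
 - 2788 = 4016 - 6804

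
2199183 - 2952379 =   -  753196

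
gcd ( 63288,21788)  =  4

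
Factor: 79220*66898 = 2^3* 5^1*13^1*17^1 * 31^1*83^1*233^1 = 5299659560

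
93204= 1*93204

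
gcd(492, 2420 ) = 4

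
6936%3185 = 566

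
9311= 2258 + 7053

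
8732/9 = 8732/9 = 970.22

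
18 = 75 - 57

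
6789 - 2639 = 4150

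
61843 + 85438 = 147281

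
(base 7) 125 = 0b1000100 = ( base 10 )68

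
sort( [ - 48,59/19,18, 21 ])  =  [-48, 59/19, 18, 21]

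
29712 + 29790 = 59502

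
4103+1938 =6041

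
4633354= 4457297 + 176057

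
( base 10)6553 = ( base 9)8881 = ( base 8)14631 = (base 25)AC3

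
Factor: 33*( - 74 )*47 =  - 114774 = -  2^1*3^1*11^1  *37^1*47^1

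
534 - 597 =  - 63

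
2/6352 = 1/3176 = 0.00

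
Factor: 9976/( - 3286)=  - 4988/1643 = - 2^2*29^1*31^( - 1 )*43^1 *53^( - 1)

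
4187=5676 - 1489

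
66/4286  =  33/2143 = 0.02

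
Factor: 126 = 2^1*3^2*7^1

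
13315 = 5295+8020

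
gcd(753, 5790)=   3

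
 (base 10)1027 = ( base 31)124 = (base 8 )2003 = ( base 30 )147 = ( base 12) 717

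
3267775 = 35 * 93365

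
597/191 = 597/191 = 3.13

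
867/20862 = 289/6954 = 0.04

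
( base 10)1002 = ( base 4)33222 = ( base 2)1111101010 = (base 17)37g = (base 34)tg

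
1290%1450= 1290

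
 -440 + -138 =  - 578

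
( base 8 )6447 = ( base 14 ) 1327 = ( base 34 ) 2V1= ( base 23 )689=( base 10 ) 3367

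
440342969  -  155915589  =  284427380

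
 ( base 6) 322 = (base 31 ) 3t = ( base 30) 42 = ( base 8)172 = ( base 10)122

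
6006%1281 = 882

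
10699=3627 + 7072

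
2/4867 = 2/4867 = 0.00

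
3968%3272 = 696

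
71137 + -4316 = 66821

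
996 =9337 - 8341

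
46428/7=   6632 + 4/7 =6632.57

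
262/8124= 131/4062  =  0.03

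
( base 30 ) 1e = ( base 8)54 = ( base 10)44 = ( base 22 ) 20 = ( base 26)1i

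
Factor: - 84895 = -5^1*16979^1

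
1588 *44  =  69872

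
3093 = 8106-5013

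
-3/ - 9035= 3/9035 = 0.00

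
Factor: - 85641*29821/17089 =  - 3^1*11^1 * 23^( - 1)*743^( - 1)*2711^1*28547^1 = - 2553900261/17089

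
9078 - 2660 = 6418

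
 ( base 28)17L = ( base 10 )1001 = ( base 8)1751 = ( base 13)5c0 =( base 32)v9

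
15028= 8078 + 6950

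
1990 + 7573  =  9563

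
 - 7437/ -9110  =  7437/9110 = 0.82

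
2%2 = 0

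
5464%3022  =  2442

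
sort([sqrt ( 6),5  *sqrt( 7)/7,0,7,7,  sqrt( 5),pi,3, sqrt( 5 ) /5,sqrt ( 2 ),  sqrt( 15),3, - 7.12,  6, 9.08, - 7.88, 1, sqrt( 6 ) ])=[ - 7.88, - 7.12, 0,sqrt( 5 ) /5,1,sqrt(2 ) , 5*sqrt( 7)/7 , sqrt(5 ),sqrt(6 ),sqrt(6), 3, 3, pi, sqrt (15), 6,7,7 , 9.08 ]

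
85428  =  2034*42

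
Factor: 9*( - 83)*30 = -22410 = - 2^1*3^3*5^1*83^1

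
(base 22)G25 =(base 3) 101200122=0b1111001110001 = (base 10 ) 7793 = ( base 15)2498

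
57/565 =57/565 = 0.10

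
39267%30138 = 9129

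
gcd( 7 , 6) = 1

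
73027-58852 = 14175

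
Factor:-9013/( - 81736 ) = 2^( - 3)*17^( - 1 )*601^( - 1)*9013^1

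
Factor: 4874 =2^1*2437^1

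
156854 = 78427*2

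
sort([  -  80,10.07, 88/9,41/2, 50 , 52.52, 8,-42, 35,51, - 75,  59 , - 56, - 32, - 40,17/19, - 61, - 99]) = [ - 99, - 80,  -  75, - 61,-56 ,  -  42, - 40,-32,17/19, 8,88/9, 10.07 , 41/2 , 35, 50,51,52.52,59]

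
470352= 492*956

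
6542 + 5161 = 11703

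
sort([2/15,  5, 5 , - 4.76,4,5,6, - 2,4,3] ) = [ - 4.76, - 2,2/15,3,  4, 4,5, 5,5, 6 ]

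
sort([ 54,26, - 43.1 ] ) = [-43.1,26, 54]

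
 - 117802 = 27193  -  144995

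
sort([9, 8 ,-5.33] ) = [ -5.33, 8, 9]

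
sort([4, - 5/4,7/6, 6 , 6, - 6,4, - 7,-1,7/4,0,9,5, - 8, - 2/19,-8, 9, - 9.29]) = [ - 9.29, - 8, - 8, - 7, - 6, - 5/4, - 1, - 2/19,0, 7/6,7/4,4,4,5,  6,6,  9,9]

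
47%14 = 5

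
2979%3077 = 2979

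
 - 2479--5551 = 3072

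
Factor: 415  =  5^1*83^1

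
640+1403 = 2043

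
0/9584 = 0 = 0.00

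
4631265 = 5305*873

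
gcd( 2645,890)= 5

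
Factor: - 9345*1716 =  - 2^2* 3^2*5^1*7^1 * 11^1*13^1*89^1=- 16036020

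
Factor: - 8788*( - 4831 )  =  2^2*13^3*4831^1 =42454828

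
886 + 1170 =2056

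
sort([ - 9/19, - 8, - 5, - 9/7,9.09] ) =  [ - 8, - 5, - 9/7, - 9/19,9.09] 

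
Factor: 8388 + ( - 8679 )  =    -  3^1*97^1 = -  291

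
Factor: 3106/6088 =2^(  -  2 )*761^(-1)*1553^1 =1553/3044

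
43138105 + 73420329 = 116558434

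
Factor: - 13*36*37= - 2^2 * 3^2 * 13^1  *  37^1= -17316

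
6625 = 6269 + 356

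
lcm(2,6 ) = 6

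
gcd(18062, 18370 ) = 22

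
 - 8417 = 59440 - 67857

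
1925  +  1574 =3499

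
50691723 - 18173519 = 32518204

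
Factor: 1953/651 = 3 = 3^1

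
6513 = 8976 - 2463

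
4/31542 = 2/15771= 0.00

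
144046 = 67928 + 76118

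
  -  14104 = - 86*164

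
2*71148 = 142296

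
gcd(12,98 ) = 2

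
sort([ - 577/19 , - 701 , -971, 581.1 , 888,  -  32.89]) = [ - 971, - 701, - 32.89, - 577/19, 581.1, 888 ]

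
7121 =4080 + 3041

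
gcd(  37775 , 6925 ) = 25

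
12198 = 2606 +9592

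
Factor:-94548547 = -94548547^1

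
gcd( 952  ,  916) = 4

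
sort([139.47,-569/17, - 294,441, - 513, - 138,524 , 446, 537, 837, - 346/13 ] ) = [  -  513, - 294 , - 138  , - 569/17,-346/13,139.47 , 441,446,524,537, 837]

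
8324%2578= 590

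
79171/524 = 151+47/524=151.09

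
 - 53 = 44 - 97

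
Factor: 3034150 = 2^1*5^2*7^1*8669^1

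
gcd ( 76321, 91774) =1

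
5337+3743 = 9080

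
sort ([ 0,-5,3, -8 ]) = [ - 8, -5,0 , 3 ]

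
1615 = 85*19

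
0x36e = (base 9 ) 1175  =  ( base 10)878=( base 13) 527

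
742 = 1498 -756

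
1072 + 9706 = 10778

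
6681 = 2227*3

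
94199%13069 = 2716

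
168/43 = 168/43 = 3.91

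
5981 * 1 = 5981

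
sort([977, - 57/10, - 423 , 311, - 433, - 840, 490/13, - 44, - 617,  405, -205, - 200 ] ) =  [ - 840 , - 617 , - 433 ,-423, - 205, - 200,  -  44, - 57/10,490/13 , 311,405,977]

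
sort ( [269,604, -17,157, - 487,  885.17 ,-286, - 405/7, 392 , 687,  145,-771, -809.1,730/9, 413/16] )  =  [ - 809.1, - 771,  -  487, -286,-405/7, - 17, 413/16, 730/9 , 145,157,269,392,604, 687,885.17 ]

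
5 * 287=1435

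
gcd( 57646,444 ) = 74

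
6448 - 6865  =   - 417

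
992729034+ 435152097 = 1427881131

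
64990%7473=5206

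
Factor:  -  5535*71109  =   - 393588315=-  3^5*5^1* 41^1 * 7901^1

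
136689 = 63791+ 72898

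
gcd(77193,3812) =953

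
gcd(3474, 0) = 3474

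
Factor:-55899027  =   - 3^2*47^1*103^1*1283^1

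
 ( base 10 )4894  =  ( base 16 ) 131e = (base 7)20161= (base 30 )5D4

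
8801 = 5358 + 3443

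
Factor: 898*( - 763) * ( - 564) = 386438136 = 2^3*3^1*7^1 * 47^1*109^1 * 449^1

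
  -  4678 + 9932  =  5254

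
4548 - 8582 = -4034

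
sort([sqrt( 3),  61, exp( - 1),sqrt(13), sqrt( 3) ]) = [exp( - 1 ) , sqrt( 3) , sqrt( 3 ),  sqrt (13), 61 ] 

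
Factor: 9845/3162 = 2^( - 1)*3^( -1 )*5^1 * 11^1*17^(-1)*31^(  -  1) * 179^1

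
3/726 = 1/242=   0.00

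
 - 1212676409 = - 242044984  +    -  970631425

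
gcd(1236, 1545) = 309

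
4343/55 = 78 + 53/55 = 78.96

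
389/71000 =389/71000 = 0.01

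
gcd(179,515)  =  1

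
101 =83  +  18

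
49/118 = 49/118 =0.42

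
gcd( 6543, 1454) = 727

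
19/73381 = 19/73381 = 0.00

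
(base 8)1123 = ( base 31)J6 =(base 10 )595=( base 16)253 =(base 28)L7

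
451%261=190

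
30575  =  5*6115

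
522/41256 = 29/2292 = 0.01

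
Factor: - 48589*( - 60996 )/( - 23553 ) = - 2^2*3^(  -  1)*13^1*17^1*23^1*2617^(  -  1) * 48589^1= - 987911548/7851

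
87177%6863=4821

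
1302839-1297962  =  4877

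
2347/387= 2347/387 = 6.06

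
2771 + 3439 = 6210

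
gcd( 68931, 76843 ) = 23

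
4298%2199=2099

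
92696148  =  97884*947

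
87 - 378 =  - 291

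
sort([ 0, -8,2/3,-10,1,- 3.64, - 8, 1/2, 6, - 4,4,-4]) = [ - 10 , - 8, -8,  -  4, - 4,-3.64,0,1/2,2/3, 1,4, 6]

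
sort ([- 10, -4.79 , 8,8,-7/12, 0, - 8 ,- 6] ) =[ - 10, - 8, - 6, - 4.79, - 7/12, 0, 8,8 ] 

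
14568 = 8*1821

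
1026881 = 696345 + 330536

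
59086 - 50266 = 8820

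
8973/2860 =8973/2860  =  3.14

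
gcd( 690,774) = 6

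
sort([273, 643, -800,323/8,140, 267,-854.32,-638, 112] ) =[ - 854.32 , - 800, - 638,323/8,112,140,267,273, 643 ]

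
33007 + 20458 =53465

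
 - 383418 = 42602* ( - 9 )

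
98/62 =1 + 18/31 = 1.58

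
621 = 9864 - 9243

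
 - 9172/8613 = - 9172/8613= -1.06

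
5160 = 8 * 645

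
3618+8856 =12474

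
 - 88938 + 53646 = -35292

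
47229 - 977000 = -929771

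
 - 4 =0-4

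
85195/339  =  251 + 106/339 =251.31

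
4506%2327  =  2179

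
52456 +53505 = 105961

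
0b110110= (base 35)1j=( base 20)2e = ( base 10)54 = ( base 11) 4A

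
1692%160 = 92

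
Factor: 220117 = 43^1  *5119^1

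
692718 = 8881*78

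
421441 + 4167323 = 4588764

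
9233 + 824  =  10057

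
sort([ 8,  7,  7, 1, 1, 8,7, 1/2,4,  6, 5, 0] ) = [ 0, 1/2, 1, 1, 4,5, 6, 7, 7, 7, 8, 8]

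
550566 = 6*91761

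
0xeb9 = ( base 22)7h7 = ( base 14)1533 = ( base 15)11b4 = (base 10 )3769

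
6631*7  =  46417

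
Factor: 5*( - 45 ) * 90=  -  2^1*3^4*5^3=-20250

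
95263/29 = 95263/29 = 3284.93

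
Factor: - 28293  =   - 3^1*9431^1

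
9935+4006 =13941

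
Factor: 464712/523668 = 2^1*67^1*151^ (-1)  =  134/151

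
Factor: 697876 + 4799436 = 2^5*37^1 * 4643^1 = 5497312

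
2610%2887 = 2610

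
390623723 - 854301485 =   -  463677762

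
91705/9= 10189 + 4/9 =10189.44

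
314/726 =157/363 = 0.43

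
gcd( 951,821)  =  1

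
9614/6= 1602 + 1/3 =1602.33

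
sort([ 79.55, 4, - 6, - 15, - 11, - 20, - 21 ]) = [ - 21, - 20,-15, - 11, - 6,4, 79.55 ]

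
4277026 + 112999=4390025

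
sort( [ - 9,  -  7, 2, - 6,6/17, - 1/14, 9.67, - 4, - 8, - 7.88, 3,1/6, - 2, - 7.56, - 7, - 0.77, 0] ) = [ - 9, - 8, - 7.88,-7.56 , - 7,- 7,- 6 , - 4 , - 2, - 0.77, - 1/14 , 0,1/6, 6/17,2,3, 9.67 ]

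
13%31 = 13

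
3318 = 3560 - 242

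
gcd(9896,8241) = 1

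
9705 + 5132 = 14837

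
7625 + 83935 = 91560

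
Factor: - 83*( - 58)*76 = 365864 = 2^3*19^1*29^1*83^1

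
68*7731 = 525708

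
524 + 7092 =7616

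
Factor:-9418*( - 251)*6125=2^1*5^3*7^2*17^1*251^1*277^1=14478997750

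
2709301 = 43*63007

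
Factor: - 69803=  - 29^2*  83^1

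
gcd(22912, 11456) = 11456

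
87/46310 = 87/46310  =  0.00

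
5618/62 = 90+ 19/31 = 90.61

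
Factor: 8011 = 8011^1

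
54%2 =0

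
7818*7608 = 59479344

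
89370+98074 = 187444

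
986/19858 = 493/9929 =0.05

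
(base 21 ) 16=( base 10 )27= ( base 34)r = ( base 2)11011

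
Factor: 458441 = 113^1*4057^1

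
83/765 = 83/765 = 0.11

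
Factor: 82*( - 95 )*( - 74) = 2^2*5^1*19^1*37^1*41^1 = 576460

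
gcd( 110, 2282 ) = 2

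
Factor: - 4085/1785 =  - 817/357  =  - 3^( - 1 )*7^( - 1 )*17^( - 1 )*19^1*43^1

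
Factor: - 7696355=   -  5^1*43^1*35797^1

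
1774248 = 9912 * 179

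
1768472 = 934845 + 833627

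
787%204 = 175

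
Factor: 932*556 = 518192= 2^4*139^1*233^1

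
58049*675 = 39183075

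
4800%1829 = 1142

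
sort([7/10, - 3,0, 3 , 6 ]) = [ - 3 , 0 , 7/10,  3,6 ] 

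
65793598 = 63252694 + 2540904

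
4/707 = 4/707= 0.01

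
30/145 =6/29 = 0.21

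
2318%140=78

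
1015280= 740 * 1372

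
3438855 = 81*42455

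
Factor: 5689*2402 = 13664978 = 2^1*1201^1* 5689^1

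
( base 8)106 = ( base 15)4A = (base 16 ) 46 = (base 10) 70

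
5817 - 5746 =71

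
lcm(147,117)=5733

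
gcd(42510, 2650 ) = 10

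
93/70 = 93/70 = 1.33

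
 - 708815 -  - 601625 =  - 107190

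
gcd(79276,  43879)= 1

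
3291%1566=159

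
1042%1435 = 1042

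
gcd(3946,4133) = 1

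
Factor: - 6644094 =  - 2^1*3^1*307^1*3607^1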